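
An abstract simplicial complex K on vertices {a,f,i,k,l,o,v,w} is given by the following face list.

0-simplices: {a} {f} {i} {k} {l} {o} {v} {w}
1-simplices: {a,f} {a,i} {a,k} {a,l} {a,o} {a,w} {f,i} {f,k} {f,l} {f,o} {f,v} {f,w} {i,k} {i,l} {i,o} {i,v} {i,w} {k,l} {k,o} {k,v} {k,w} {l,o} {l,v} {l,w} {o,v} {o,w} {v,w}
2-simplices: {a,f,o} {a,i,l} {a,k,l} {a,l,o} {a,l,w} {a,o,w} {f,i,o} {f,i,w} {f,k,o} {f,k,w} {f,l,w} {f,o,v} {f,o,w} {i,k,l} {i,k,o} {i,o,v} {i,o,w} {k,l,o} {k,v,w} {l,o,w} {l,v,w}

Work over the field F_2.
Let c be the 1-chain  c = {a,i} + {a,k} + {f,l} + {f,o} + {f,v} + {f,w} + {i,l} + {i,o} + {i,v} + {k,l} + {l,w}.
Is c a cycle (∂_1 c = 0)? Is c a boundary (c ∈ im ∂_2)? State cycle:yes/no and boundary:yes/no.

cycle:yes boundary:yes

n_0=8 n_1=27 n_2=21  [Z2]
∂1: piv[af,ai,ak,al,ao,aw,fv] rk=7  ker:fi,fk,fl,fo,fw,ik,il,io,iv,iw,kl,ko,kv,kw,lo,lv,lw,ov,ow,vw
∂2: piv[afo,ail,akl,alo,alw,aow,fio,fiw,fko,fkw,flw,fov,fow,ikl,iko,iov,klo,kvw,lvw] rk=19  ker:iow,low
∂1c = 0
c vs im∂2: reduces to 0 ⇒ boundary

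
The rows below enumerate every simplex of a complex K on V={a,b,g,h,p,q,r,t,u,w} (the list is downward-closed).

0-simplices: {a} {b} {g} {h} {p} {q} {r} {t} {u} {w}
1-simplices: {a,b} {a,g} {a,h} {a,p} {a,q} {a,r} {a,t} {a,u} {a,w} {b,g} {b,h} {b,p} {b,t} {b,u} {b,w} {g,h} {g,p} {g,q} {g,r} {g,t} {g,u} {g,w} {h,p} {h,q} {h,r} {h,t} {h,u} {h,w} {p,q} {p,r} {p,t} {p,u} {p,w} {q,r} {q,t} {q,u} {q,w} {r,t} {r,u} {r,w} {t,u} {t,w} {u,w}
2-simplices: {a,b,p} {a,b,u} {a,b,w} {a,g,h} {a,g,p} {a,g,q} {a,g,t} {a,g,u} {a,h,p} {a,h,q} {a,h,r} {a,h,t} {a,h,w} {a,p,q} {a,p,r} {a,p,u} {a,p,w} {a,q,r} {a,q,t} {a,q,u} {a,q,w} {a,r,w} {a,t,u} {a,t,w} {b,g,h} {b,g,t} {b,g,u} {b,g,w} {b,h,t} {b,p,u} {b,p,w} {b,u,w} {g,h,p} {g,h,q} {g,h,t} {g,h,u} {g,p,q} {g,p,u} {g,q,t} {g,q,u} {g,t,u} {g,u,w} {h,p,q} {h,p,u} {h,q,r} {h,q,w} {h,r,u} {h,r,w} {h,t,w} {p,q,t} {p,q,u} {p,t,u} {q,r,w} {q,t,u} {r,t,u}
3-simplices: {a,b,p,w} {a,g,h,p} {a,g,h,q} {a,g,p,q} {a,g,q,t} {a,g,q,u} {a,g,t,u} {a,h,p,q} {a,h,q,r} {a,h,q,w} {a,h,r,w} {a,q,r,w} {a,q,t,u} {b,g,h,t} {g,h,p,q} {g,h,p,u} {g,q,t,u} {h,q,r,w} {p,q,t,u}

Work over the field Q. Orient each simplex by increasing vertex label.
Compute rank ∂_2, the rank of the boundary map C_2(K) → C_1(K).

rank∂_2=33

n_0=10 n_1=43 n_2=55 n_3=19  [Q]
∂1: piv[ab,ag,ah,ap,aq,ar,at,au,aw] rk=9  ker:bg,bh,bp,bt,bu,bw,gh,gp,gq,gr,gt,gu,gw,hp,hq,hr,ht,hu,hw,pq,pr,pt,pu,pw,qr,qt,qu,qw,rt,ru,rw,tu,tw,uw
∂2: piv[abp,abu,abw,agh,agp,agq,agt,agu,ahp,ahq,ahr,aht,ahw,apq,apr,apu,apw,aqr,aqt,aqu,aqw,arw,atu,atw,bgh,bgt,bgu,bgw,buw,ghu,hru,pqt,rtu] rk=33  ker:bht,bpu,bpw,ghp,ghq,ght,gpq,gpu,gqt,gqu,gtu,guw,hpq,hpu,hqr,hqw,hrw,htw,pqu,ptu,qrw,qtu
∂3: piv[abpw,aghp,aghq,agpq,agqt,agqu,agtu,ahpq,ahqr,ahqw,ahrw,aqrw,aqtu,bght,ghpu,pqtu] rk=16  ker:ghpq,gqtu,hqrw
rk∂_2=33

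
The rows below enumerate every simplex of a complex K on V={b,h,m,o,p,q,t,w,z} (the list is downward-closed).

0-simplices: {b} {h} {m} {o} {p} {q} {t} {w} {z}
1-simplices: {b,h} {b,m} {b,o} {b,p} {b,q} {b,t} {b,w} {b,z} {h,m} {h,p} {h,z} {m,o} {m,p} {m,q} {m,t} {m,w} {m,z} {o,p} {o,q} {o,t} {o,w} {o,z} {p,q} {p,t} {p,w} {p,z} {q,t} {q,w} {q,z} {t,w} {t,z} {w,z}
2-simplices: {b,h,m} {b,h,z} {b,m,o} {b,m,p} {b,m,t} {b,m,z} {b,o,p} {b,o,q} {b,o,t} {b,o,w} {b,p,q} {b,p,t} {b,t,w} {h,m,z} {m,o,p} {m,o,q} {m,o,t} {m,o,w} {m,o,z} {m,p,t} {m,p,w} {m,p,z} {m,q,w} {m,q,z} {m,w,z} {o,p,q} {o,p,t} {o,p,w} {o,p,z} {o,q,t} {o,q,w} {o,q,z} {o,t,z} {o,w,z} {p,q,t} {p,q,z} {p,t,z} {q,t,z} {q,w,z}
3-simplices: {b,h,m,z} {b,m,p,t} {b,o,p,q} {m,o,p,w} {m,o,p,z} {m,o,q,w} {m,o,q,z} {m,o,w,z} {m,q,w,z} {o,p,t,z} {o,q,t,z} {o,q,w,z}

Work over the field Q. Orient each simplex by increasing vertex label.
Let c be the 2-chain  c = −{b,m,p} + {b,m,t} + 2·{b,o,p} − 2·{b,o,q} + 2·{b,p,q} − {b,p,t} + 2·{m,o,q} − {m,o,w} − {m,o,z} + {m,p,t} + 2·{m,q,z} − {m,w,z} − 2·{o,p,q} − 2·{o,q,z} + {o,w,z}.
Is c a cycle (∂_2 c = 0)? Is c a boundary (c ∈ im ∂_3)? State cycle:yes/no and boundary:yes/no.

cycle:yes boundary:yes

n_0=9 n_1=32 n_2=39 n_3=12  [Q]
∂1: piv[bh,bm,bo,bp,bq,bt,bw,bz] rk=8  ker:hm,hp,hz,mo,mp,mq,mt,mw,mz,op,oq,ot,ow,oz,pq,pt,pw,pz,qt,qw,qz,tw,tz,wz
∂2: piv[bhm,bhz,bmo,bmp,bmt,bmz,bop,boq,bot,bow,bpq,bpt,btw,moq,mow,moz,mpw,mpz,mqw,mqz,mwz,oqt,otz] rk=23  ker:hmz,mop,mot,mpt,opq,opt,opw,opz,oqw,oqz,owz,pqt,pqz,ptz,qtz,qwz
∂3: piv[bhmz,bmpt,bopq,mopw,mopz,moqw,moqz,mowz,mqwz,optz,oqtz] rk=11  ker:oqwz
∂2c = 0
c vs im∂3: reduces to 0 ⇒ boundary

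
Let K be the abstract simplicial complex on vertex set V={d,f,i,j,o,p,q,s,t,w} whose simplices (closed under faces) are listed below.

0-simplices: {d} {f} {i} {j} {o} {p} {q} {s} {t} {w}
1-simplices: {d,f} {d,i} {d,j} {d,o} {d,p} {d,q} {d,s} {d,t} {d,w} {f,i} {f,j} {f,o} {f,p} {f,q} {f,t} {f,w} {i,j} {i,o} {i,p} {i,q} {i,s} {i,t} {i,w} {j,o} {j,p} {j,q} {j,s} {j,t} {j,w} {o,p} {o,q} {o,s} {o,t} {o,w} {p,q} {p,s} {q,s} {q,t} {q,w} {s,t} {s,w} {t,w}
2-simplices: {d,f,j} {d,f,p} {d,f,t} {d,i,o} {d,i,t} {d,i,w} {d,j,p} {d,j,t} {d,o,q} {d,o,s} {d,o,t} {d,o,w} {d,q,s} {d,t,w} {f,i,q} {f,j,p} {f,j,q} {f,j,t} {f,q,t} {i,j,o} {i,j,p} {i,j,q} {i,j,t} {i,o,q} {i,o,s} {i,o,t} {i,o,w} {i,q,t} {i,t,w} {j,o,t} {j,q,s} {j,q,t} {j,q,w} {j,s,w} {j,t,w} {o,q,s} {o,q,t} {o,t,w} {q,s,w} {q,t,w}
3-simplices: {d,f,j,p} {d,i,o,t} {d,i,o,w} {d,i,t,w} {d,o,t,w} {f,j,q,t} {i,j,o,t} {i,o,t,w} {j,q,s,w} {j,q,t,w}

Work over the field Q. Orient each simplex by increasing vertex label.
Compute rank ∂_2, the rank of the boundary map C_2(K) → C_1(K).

rank∂_2=27

n_0=10 n_1=42 n_2=40 n_3=10  [Q]
∂1: piv[df,di,dj,do,dp,dq,ds,dt,dw] rk=9  ker:fi,fj,fo,fp,fq,ft,fw,ij,io,ip,iq,is,it,iw,jo,jp,jq,js,jt,jw,op,oq,os,ot,ow,pq,ps,qs,qt,qw,st,sw,tw
∂2: piv[dfj,dfp,dft,dio,dit,diw,djp,djt,doq,dos,dot,dow,dqs,dtw,fiq,fjq,fqt,ijo,ijp,ijq,ijt,ioq,ios,jqs,jqw,jsw,jtw] rk=27  ker:fjp,fjt,iot,iow,iqt,itw,jot,jqt,oqs,oqt,otw,qsw,qtw
∂3: piv[dfjp,diot,diow,ditw,dotw,fjqt,ijot,jqsw,jqtw] rk=9  ker:iotw
rk∂_2=27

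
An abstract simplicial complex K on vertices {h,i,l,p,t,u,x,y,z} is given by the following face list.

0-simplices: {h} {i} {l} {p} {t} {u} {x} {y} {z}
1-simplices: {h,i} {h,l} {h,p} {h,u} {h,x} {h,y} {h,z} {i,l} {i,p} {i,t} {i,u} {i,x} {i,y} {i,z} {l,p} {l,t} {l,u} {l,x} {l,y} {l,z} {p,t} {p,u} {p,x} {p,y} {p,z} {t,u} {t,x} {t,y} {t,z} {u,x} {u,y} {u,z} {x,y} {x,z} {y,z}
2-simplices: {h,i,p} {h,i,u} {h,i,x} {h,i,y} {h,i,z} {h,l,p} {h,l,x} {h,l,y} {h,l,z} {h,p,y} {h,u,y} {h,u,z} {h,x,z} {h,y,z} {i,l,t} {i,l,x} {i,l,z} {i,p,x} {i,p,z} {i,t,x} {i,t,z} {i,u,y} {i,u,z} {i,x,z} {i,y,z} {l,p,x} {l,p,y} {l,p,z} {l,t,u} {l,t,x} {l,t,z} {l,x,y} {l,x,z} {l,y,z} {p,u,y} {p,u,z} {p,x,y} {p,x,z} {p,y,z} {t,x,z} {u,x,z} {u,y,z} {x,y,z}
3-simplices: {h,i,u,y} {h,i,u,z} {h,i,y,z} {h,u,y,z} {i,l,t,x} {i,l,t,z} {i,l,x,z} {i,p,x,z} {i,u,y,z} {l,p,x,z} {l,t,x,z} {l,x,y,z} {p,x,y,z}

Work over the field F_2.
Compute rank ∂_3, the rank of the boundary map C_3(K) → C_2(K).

rank∂_3=12

n_0=9 n_1=35 n_2=43 n_3=13  [Z2]
∂1: piv[hi,hl,hp,hu,hx,hy,hz,it] rk=8  ker:il,ip,iu,ix,iy,iz,lp,lt,lu,lx,ly,lz,pt,pu,px,py,pz,tu,tx,ty,tz,ux,uy,uz,xy,xz,yz
∂2: piv[hip,hiu,hix,hiy,hiz,hlp,hlx,hly,hlz,hpy,huy,huz,hxz,hyz,ilt,ilx,ipx,ipz,itx,itz,ltu,lxy,puy,uxz] rk=24  ker:ilz,iuy,iuz,ixz,iyz,lpx,lpy,lpz,ltx,ltz,lxz,lyz,puz,pxy,pxz,pyz,txz,uyz,xyz
∂3: piv[hiuy,hiuz,hiyz,huyz,iltx,iltz,ilxz,ipxz,lpxz,ltxz,lxyz,pxyz] rk=12  ker:iuyz
rk∂_3=12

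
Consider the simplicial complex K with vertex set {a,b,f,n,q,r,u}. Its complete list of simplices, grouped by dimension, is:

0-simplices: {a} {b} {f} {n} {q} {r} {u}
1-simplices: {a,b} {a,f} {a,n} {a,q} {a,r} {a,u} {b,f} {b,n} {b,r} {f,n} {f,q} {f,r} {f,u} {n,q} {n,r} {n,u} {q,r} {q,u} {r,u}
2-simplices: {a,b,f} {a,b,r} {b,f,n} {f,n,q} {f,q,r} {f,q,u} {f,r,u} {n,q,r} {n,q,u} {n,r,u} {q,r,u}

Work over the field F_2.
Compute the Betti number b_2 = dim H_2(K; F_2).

n_0=7 n_1=19 n_2=11  [Z2]
∂1: piv[ab,af,an,aq,ar,au] rk=6  ker:bf,bn,br,fn,fq,fr,fu,nq,nr,nu,qr,qu,ru
∂2: piv[abf,abr,bfn,fnq,fqr,fqu,fru,nqr,nqu] rk=9  ker:nru,qru
b_2=(11−9)−0=2

b_2=2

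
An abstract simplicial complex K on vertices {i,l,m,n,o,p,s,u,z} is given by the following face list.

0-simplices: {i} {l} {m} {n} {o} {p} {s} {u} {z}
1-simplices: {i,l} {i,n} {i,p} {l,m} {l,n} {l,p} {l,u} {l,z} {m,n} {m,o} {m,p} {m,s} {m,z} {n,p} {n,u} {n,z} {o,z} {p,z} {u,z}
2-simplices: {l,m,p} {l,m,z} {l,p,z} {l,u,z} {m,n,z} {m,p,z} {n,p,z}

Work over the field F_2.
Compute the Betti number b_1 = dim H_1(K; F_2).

b_1=5

n_0=9 n_1=19 n_2=7  [Z2]
∂1: piv[il,in,ip,lm,lu,lz,mo,ms] rk=8  ker:ln,lp,mn,mp,mz,np,nu,nz,oz,pz,uz
∂2: piv[lmp,lmz,lpz,luz,mnz,npz] rk=6  ker:mpz
b_1=(19−8)−6=5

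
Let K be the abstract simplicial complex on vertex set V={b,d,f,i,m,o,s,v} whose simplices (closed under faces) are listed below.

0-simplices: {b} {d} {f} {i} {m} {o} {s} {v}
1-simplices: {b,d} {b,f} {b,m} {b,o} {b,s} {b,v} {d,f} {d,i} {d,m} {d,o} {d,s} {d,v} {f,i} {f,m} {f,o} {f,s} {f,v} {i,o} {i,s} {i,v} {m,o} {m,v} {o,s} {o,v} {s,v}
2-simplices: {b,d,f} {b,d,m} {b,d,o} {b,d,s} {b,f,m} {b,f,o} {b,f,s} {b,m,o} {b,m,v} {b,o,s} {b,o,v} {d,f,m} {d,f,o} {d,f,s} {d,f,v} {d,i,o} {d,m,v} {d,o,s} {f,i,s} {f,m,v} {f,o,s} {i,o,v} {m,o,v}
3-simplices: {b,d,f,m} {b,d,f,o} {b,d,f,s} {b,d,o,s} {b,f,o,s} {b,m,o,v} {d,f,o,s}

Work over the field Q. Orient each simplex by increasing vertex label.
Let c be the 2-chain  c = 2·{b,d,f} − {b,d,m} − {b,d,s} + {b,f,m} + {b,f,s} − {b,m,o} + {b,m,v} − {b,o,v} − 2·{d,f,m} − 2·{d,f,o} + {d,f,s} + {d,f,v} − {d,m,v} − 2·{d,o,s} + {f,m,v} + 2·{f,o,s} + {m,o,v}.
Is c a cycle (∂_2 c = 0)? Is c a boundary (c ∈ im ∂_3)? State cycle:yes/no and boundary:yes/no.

n_0=8 n_1=25 n_2=23 n_3=7  [Q]
∂1: piv[bd,bf,bm,bo,bs,bv,di] rk=7  ker:df,dm,do,ds,dv,fi,fm,fo,fs,fv,io,is,iv,mo,mv,os,ov,sv
∂2: piv[bdf,bdm,bdo,bds,bfm,bfo,bfs,bmo,bmv,bos,bov,dfv,dio,dmv,fis,iov] rk=16  ker:dfm,dfo,dfs,dos,fmv,fos,mov
∂3: piv[bdfm,bdfo,bdfs,bdos,bfos,bmov] rk=6  ker:dfos
∂2c = 0
c vs im∂3: residual ≠ 0 ⇒ not boundary

cycle:yes boundary:no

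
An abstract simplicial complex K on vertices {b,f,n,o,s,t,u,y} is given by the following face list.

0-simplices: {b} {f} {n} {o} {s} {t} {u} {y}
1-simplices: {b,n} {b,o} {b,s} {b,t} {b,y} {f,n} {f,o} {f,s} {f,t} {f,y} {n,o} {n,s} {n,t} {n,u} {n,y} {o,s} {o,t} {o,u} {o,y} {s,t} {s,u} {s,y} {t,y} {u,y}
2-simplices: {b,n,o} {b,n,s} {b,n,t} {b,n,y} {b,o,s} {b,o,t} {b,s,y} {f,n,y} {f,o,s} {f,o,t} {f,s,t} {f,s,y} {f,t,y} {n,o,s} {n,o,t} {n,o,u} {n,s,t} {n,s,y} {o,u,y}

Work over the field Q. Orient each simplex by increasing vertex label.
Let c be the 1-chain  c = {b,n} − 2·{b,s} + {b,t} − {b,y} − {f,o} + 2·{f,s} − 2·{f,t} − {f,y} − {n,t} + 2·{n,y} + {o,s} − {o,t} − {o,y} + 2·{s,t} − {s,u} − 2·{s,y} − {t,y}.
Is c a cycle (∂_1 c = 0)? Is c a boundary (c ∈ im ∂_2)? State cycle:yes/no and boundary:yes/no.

n_0=8 n_1=24 n_2=19  [Q]
∂1: piv[bn,bo,bs,bt,by,fn,nu] rk=7  ker:fo,fs,ft,fy,no,ns,nt,ny,os,ot,ou,oy,st,su,sy,ty,uy
∂2: piv[bno,bns,bnt,bny,bos,bot,bsy,fny,fos,fot,fst,fsy,fty,nou,ouy] rk=15  ker:nos,not,nst,nsy
∂1c = {b} + 2·{f} + 2·{s} − {u} − 4·{y}

cycle:no boundary:no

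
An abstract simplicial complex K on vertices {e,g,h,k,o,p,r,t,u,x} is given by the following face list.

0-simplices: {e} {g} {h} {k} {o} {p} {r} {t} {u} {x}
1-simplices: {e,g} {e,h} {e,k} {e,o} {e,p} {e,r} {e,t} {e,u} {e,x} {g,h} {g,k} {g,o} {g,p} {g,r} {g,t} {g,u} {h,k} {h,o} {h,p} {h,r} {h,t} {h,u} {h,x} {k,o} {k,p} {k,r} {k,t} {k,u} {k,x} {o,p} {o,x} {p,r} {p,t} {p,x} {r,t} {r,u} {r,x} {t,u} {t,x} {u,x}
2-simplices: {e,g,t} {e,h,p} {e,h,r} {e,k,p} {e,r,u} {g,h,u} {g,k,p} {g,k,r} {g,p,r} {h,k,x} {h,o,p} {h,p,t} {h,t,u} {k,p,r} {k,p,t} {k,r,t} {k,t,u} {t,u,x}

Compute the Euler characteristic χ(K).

n_0=10 n_1=40 n_2=18
χ=+10−40+18=-12

χ(K)=-12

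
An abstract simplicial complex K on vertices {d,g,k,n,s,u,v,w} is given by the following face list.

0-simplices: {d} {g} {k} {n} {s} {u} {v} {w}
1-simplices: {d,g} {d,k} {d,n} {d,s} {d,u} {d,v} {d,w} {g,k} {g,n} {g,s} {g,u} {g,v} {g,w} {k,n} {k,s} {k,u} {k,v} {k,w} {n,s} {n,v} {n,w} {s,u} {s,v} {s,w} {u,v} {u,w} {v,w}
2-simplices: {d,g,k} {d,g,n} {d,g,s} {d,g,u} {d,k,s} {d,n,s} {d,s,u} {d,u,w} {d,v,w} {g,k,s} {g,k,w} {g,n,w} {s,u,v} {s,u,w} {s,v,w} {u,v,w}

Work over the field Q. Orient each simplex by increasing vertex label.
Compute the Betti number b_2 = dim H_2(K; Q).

n_0=8 n_1=27 n_2=16  [Q]
∂1: piv[dg,dk,dn,ds,du,dv,dw] rk=7  ker:gk,gn,gs,gu,gv,gw,kn,ks,ku,kv,kw,ns,nv,nw,su,sv,sw,uv,uw,vw
∂2: piv[dgk,dgn,dgs,dgu,dks,dns,dsu,duw,dvw,gkw,gnw,suv,suw,svw] rk=14  ker:gks,uvw
b_2=(16−14)−0=2

b_2=2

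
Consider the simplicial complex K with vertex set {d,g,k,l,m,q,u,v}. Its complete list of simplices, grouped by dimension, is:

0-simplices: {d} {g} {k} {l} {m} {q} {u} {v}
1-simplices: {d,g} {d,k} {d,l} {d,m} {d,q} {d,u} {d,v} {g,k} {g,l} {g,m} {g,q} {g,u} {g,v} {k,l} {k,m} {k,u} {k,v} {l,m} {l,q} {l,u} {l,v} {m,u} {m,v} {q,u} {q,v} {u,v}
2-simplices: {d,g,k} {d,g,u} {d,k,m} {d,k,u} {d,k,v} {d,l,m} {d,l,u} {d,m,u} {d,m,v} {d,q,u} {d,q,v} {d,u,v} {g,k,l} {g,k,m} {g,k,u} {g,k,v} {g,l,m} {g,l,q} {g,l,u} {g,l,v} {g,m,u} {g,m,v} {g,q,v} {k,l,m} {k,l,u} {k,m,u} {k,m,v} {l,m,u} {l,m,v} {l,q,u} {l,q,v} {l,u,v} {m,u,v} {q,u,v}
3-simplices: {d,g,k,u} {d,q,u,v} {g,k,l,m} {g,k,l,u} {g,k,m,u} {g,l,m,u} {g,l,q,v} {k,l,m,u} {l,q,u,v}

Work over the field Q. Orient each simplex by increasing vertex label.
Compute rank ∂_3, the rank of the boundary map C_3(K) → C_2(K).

n_0=8 n_1=26 n_2=34 n_3=9  [Q]
∂1: piv[dg,dk,dl,dm,dq,du,dv] rk=7  ker:gk,gl,gm,gq,gu,gv,kl,km,ku,kv,lm,lq,lu,lv,mu,mv,qu,qv,uv
∂2: piv[dgk,dgu,dkm,dku,dkv,dlm,dlu,dmu,dmv,dqu,dqv,duv,gkl,gkm,gkv,glm,glq,glv,gqv] rk=19  ker:gku,glu,gmu,gmv,klm,klu,kmu,kmv,lmu,lmv,lqu,lqv,luv,muv,quv
∂3: piv[dgku,dquv,gklm,gklu,gkmu,glmu,glqv,lquv] rk=8  ker:klmu
rk∂_3=8

rank∂_3=8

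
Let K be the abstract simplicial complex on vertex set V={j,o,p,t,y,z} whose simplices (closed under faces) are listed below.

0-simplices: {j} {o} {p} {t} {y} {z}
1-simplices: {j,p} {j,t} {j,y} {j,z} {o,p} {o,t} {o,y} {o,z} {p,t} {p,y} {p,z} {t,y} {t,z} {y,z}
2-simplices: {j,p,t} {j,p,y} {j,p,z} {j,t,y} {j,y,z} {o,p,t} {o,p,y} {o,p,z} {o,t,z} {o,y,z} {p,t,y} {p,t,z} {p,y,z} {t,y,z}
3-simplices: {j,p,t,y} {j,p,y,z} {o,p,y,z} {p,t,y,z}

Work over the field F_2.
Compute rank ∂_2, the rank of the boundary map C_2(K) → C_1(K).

rank∂_2=9

n_0=6 n_1=14 n_2=14 n_3=4  [Z2]
∂1: piv[jp,jt,jy,jz,op] rk=5  ker:ot,oy,oz,pt,py,pz,ty,tz,yz
∂2: piv[jpt,jpy,jpz,jty,jyz,opt,opy,opz,otz] rk=9  ker:oyz,pty,ptz,pyz,tyz
∂3: piv[jpty,jpyz,opyz,ptyz] rk=4
rk∂_2=9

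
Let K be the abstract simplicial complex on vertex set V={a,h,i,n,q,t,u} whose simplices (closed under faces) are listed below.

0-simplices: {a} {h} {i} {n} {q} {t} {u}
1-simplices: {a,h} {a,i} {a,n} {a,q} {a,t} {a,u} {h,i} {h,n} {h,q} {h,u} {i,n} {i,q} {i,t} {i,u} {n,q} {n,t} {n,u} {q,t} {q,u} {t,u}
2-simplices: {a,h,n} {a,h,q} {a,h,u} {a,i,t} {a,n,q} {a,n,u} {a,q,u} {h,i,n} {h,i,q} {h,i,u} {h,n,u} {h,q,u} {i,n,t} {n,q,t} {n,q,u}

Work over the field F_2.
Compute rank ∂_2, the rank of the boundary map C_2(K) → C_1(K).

n_0=7 n_1=20 n_2=15  [Z2]
∂1: piv[ah,ai,an,aq,at,au] rk=6  ker:hi,hn,hq,hu,in,iq,it,iu,nq,nt,nu,qt,qu,tu
∂2: piv[ahn,ahq,ahu,ait,anq,anu,aqu,hin,hiq,hiu,int,nqt] rk=12  ker:hnu,hqu,nqu
rk∂_2=12

rank∂_2=12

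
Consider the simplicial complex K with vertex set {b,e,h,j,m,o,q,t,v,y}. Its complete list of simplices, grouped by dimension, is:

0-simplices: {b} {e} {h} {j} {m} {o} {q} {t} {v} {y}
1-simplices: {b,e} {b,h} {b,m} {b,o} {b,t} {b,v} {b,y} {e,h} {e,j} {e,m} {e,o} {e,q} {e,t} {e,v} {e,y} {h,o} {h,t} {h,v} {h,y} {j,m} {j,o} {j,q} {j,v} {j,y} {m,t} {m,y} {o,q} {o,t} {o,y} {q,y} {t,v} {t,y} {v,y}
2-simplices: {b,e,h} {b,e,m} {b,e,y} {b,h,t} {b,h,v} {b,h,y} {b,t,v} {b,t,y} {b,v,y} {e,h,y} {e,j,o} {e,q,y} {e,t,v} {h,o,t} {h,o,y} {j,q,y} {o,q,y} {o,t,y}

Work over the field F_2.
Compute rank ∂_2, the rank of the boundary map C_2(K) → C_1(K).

n_0=10 n_1=33 n_2=18  [Z2]
∂1: piv[be,bh,bm,bo,bt,bv,by,ej,eq] rk=9  ker:eh,em,eo,et,ev,ey,ho,ht,hv,hy,jm,jo,jq,jv,jy,mt,my,oq,ot,oy,qy,tv,ty,vy
∂2: piv[beh,bem,bey,bht,bhv,bhy,btv,bty,bvy,ejo,eqy,etv,hot,hoy,jqy,oqy] rk=16  ker:ehy,oty
rk∂_2=16

rank∂_2=16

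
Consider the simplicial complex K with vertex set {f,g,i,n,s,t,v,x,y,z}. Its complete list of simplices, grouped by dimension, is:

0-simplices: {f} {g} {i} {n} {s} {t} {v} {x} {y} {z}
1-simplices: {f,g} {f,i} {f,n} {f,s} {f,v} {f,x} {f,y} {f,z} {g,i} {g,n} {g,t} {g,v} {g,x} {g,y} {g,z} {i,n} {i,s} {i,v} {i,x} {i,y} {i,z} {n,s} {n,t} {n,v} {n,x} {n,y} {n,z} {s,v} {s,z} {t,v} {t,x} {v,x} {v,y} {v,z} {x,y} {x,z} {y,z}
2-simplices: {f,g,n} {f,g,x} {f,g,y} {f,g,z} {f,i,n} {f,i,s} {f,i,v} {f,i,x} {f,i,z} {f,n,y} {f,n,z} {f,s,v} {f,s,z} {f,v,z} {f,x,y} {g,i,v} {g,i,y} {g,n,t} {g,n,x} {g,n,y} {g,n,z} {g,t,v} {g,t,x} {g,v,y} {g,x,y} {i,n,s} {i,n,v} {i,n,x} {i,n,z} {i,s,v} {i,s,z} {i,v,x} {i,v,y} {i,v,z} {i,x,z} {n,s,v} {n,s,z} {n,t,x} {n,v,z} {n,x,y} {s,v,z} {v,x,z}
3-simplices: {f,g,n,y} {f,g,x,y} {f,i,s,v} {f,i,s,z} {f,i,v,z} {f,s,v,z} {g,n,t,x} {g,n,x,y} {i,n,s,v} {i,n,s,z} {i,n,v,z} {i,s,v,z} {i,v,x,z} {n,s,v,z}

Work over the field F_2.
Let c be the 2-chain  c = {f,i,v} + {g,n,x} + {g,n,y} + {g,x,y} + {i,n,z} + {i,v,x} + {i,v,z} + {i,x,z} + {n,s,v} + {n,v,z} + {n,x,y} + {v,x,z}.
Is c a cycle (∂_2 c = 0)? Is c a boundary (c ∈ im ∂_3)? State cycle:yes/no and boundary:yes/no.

cycle:no boundary:no

n_0=10 n_1=37 n_2=42 n_3=14  [Z2]
∂1: piv[fg,fi,fn,fs,fv,fx,fy,fz,gt] rk=9  ker:gi,gn,gv,gx,gy,gz,in,is,iv,ix,iy,iz,ns,nt,nv,nx,ny,nz,sv,sz,tv,tx,vx,vy,vz,xy,xz,yz
∂2: piv[fgn,fgx,fgy,fgz,fin,fis,fiv,fix,fiz,fny,fnz,fsv,fsz,fvz,fxy,giv,giy,gnt,gnx,gtv,gtx,gvy,ins,inv,ivx,ixz] rk=26  ker:gny,gnz,gxy,inx,inz,isv,isz,ivy,ivz,nsv,nsz,ntx,nvz,nxy,svz,vxz
∂3: piv[fgny,fgxy,fisv,fisz,fivz,fsvz,gntx,gnxy,insv,insz,invz,ivxz] rk=12  ker:isvz,nsvz
∂2c = {f,i} + {f,v} + {i,n} + {i,v} + {i,z} + {n,s} + {s,v} + {v,z}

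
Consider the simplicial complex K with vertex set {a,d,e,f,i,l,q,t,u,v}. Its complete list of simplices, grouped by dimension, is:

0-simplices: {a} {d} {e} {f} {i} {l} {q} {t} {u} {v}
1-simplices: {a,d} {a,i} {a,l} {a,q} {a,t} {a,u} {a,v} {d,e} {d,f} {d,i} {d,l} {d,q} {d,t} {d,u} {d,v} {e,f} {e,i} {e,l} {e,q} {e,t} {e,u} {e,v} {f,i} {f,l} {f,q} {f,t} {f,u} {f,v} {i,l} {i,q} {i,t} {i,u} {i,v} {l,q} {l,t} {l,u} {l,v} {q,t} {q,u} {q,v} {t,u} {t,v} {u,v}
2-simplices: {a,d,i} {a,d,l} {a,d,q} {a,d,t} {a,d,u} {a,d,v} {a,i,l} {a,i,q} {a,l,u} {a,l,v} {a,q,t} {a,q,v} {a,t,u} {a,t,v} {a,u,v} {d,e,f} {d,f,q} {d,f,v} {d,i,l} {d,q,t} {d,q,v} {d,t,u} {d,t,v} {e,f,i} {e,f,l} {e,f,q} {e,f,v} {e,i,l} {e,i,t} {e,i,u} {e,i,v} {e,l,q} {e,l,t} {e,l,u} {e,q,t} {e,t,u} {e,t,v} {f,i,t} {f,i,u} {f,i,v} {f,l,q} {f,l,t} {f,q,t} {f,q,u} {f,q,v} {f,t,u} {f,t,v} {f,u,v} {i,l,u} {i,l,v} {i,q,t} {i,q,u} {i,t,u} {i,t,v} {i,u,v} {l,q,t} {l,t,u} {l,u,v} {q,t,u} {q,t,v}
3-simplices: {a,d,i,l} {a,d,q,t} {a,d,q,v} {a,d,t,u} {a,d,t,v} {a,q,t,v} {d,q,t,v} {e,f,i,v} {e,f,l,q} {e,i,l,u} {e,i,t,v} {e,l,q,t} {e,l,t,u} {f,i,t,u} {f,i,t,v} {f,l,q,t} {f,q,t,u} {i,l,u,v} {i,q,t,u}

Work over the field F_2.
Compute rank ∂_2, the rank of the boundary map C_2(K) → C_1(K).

n_0=10 n_1=43 n_2=60 n_3=19  [Z2]
∂1: piv[ad,ai,al,aq,at,au,av,de,df] rk=9  ker:di,dl,dq,dt,du,dv,ef,ei,el,eq,et,eu,ev,fi,fl,fq,ft,fu,fv,il,iq,it,iu,iv,lq,lt,lu,lv,qt,qu,qv,tu,tv,uv
∂2: piv[adi,adl,adq,adt,adu,adv,ail,aiq,alu,alv,aqt,aqv,atu,atv,auv,def,dfq,dfv,efi,efl,efq,efv,eil,eit,eiu,eiv,elq,elt,elu,eqt,etu,fit,fiu,fqu] rk=34  ker:dil,dqt,dqv,dtu,dtv,etv,fiv,flq,flt,fqt,fqv,ftu,ftv,fuv,ilu,ilv,iqt,iqu,itu,itv,iuv,lqt,ltu,luv,qtu,qtv
∂3: piv[adil,adqt,adqv,adtu,adtv,aqtv,efiv,eflq,eilu,eitv,elqt,eltu,fitu,fitv,flqt,fqtu,iluv,iqtu] rk=18  ker:dqtv
rk∂_2=34

rank∂_2=34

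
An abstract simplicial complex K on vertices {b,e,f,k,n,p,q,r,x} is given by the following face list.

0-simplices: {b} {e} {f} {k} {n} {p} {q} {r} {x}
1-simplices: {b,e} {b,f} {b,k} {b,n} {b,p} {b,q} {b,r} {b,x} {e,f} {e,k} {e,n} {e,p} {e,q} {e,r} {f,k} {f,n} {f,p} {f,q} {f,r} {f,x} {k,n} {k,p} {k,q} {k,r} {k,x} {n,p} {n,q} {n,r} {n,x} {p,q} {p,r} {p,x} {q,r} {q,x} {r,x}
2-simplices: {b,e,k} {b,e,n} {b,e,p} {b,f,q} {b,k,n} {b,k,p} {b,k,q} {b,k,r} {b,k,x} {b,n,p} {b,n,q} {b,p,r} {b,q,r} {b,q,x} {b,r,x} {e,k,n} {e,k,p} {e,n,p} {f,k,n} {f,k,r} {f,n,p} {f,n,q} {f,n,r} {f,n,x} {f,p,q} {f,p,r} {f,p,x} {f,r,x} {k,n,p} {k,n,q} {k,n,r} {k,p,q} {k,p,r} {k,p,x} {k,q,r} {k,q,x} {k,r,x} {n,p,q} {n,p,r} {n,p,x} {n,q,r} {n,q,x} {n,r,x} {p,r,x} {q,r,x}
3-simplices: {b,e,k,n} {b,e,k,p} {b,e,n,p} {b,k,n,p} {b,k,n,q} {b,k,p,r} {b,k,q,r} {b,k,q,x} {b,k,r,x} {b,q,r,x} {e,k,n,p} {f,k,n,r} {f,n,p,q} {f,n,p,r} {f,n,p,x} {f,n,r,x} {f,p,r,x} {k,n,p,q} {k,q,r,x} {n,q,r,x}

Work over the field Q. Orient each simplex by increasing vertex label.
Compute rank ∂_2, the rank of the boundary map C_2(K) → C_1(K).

rank∂_2=24

n_0=9 n_1=35 n_2=45 n_3=20  [Q]
∂1: piv[be,bf,bk,bn,bp,bq,br,bx] rk=8  ker:ef,ek,en,ep,eq,er,fk,fn,fp,fq,fr,fx,kn,kp,kq,kr,kx,np,nq,nr,nx,pq,pr,px,qr,qx,rx
∂2: piv[bek,ben,bep,bfq,bkn,bkp,bkq,bkr,bkx,bnp,bnq,bpr,bqr,bqx,brx,fkn,fkr,fnp,fnq,fnr,fnx,fpq,fpx,frx] rk=24  ker:ekn,ekp,enp,fpr,knp,knq,knr,kpq,kpr,kpx,kqr,kqx,krx,npq,npr,npx,nqr,nqx,nrx,prx,qrx
∂3: piv[bekn,bekp,benp,bknp,bknq,bkpr,bkqr,bkqx,bkrx,bqrx,fknr,fnpq,fnpr,fnpx,fnrx,fprx,knpq,nqrx] rk=18  ker:eknp,kqrx
rk∂_2=24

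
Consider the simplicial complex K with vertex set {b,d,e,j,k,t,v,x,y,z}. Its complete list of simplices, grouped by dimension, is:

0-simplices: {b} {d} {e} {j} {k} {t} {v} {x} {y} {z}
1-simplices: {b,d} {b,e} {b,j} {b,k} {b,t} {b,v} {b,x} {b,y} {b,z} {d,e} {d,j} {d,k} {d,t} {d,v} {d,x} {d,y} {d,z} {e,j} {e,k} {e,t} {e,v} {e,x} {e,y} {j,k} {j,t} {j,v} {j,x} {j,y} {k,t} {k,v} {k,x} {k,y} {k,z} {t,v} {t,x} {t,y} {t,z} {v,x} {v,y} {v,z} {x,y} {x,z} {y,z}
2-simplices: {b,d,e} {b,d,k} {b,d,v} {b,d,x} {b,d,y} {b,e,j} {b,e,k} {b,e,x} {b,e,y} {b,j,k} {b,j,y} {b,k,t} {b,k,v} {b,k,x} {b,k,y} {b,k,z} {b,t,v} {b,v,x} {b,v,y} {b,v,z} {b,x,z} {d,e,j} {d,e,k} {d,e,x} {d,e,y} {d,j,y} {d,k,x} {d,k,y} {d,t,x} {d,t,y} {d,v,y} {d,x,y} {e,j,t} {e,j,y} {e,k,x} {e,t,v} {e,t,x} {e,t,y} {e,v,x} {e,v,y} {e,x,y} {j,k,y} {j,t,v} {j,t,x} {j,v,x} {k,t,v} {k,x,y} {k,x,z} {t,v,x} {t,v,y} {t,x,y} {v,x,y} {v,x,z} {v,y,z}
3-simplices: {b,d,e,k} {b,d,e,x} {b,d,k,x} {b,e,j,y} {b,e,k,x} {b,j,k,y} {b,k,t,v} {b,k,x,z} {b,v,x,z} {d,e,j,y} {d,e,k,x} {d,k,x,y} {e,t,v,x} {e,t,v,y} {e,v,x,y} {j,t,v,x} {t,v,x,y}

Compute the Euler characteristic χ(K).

n_0=10 n_1=43 n_2=54 n_3=17
χ=+10−43+54−17=4

χ(K)=4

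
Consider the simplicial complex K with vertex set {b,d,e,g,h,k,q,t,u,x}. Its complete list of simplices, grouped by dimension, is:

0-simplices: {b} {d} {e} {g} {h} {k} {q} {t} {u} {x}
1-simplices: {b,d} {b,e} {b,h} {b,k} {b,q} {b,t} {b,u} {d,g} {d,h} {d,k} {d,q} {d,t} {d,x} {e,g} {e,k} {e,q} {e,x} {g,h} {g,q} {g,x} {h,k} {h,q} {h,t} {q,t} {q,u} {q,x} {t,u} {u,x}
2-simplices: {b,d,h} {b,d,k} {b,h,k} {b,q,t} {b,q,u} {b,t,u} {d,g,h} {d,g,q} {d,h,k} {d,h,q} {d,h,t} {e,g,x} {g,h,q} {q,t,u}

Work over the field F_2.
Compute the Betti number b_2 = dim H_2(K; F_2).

b_2=3

n_0=10 n_1=28 n_2=14  [Z2]
∂1: piv[bd,be,bh,bk,bq,bt,bu,dg,dx] rk=9  ker:dh,dk,dq,dt,eg,ek,eq,ex,gh,gq,gx,hk,hq,ht,qt,qu,qx,tu,ux
∂2: piv[bdh,bdk,bhk,bqt,bqu,btu,dgh,dgq,dhq,dht,egx] rk=11  ker:dhk,ghq,qtu
b_2=(14−11)−0=3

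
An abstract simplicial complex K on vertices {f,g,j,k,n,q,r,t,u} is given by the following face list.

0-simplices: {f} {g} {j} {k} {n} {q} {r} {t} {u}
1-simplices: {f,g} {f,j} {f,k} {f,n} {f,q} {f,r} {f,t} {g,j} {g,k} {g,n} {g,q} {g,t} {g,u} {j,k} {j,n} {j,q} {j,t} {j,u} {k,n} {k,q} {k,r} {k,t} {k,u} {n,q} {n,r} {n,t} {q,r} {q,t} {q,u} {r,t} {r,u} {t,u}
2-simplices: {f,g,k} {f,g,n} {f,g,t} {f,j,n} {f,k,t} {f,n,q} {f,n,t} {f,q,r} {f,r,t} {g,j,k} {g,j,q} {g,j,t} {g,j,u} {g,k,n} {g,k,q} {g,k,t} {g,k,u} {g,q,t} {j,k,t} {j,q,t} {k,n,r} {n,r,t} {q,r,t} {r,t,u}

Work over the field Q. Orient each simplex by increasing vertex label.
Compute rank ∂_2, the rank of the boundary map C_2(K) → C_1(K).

rank∂_2=21

n_0=9 n_1=32 n_2=24  [Q]
∂1: piv[fg,fj,fk,fn,fq,fr,ft,gu] rk=8  ker:gj,gk,gn,gq,gt,jk,jn,jq,jt,ju,kn,kq,kr,kt,ku,nq,nr,nt,qr,qt,qu,rt,ru,tu
∂2: piv[fgk,fgn,fgt,fjn,fkt,fnq,fnt,fqr,frt,gjk,gjq,gjt,gju,gkn,gkq,gku,gqt,knr,nrt,qrt,rtu] rk=21  ker:gkt,jkt,jqt
rk∂_2=21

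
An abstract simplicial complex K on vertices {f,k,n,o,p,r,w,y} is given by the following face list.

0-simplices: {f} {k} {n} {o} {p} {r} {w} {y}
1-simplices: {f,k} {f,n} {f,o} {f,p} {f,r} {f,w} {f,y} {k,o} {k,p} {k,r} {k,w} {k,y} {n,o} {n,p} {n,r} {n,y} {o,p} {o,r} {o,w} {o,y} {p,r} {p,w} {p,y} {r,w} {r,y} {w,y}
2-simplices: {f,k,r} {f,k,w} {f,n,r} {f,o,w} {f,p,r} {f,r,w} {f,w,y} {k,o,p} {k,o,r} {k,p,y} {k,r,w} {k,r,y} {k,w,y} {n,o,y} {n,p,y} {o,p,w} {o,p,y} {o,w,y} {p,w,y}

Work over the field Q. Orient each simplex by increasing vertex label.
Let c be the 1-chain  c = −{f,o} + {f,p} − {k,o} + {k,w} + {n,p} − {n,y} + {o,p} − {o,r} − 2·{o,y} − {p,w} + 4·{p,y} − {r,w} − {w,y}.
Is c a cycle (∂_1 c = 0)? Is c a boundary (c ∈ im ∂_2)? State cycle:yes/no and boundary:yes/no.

n_0=8 n_1=26 n_2=19  [Q]
∂1: piv[fk,fn,fo,fp,fr,fw,fy] rk=7  ker:ko,kp,kr,kw,ky,no,np,nr,ny,op,or,ow,oy,pr,pw,py,rw,ry,wy
∂2: piv[fkr,fkw,fnr,fow,fpr,frw,fwy,kop,kor,kpy,kry,kwy,noy,npy,opw,opy,owy] rk=17  ker:krw,pwy
∂1c = 0
c vs im∂2: residual ≠ 0 ⇒ not boundary

cycle:yes boundary:no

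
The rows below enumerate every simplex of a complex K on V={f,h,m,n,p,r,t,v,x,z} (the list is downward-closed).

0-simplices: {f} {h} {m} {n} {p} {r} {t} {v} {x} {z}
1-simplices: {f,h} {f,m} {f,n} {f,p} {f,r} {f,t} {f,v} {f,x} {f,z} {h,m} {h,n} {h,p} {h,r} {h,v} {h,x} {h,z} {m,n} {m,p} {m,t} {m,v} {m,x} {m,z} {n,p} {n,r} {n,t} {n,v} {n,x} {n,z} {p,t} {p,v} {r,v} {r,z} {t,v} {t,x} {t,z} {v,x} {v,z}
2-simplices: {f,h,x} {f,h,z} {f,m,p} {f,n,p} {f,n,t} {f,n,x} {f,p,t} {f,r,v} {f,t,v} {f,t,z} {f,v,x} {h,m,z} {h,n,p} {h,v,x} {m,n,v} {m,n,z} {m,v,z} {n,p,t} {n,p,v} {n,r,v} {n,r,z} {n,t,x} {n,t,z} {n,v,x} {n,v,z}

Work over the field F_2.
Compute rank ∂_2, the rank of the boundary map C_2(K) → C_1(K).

n_0=10 n_1=37 n_2=25  [Z2]
∂1: piv[fh,fm,fn,fp,fr,ft,fv,fx,fz] rk=9  ker:hm,hn,hp,hr,hv,hx,hz,mn,mp,mt,mv,mx,mz,np,nr,nt,nv,nx,nz,pt,pv,rv,rz,tv,tx,tz,vx,vz
∂2: piv[fhx,fhz,fmp,fnp,fnt,fnx,fpt,frv,ftv,ftz,fvx,hmz,hnp,hvx,mnv,mnz,mvz,npv,nrv,nrz,ntx,ntz,nvx] rk=23  ker:npt,nvz
rk∂_2=23

rank∂_2=23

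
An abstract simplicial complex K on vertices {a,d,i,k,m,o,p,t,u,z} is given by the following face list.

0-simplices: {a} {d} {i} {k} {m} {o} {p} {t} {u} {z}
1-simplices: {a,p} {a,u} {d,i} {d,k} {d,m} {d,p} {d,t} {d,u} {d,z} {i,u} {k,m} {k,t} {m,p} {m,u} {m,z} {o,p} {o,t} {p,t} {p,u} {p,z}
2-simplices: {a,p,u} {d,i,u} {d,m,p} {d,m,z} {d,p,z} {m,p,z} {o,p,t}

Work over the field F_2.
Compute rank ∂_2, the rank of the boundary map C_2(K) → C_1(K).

n_0=10 n_1=20 n_2=7  [Z2]
∂1: piv[ap,au,di,dk,dm,dp,dt,dz,op] rk=9  ker:du,iu,km,kt,mp,mu,mz,ot,pt,pu,pz
∂2: piv[apu,diu,dmp,dmz,dpz,opt] rk=6  ker:mpz
rk∂_2=6

rank∂_2=6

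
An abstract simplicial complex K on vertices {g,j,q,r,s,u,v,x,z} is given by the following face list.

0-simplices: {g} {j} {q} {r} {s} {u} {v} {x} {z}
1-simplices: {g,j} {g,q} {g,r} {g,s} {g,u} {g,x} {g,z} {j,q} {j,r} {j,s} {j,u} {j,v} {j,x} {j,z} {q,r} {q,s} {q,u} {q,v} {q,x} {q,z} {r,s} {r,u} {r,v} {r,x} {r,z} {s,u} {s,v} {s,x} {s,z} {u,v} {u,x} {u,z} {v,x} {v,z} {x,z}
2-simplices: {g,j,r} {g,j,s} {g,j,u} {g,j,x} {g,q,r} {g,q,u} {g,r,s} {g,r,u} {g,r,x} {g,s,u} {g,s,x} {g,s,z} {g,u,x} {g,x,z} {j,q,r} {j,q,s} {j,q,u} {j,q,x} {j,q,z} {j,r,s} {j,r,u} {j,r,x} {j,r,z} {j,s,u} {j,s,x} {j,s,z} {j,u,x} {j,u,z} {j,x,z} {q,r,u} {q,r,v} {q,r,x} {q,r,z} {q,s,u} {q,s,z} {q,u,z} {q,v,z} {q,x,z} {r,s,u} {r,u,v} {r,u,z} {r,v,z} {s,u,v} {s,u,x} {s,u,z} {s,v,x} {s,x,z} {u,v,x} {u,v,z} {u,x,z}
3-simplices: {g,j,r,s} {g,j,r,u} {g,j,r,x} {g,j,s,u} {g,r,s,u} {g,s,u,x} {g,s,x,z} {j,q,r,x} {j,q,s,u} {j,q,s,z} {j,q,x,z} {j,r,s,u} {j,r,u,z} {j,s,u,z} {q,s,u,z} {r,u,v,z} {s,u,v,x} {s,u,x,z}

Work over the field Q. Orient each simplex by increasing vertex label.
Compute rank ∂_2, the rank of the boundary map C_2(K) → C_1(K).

rank∂_2=26

n_0=9 n_1=35 n_2=50 n_3=18  [Q]
∂1: piv[gj,gq,gr,gs,gu,gx,gz,jv] rk=8  ker:jq,jr,js,ju,jx,jz,qr,qs,qu,qv,qx,qz,rs,ru,rv,rx,rz,su,sv,sx,sz,uv,ux,uz,vx,vz,xz
∂2: piv[gjr,gjs,gju,gjx,gqr,gqu,grs,gru,grx,gsu,gsx,gsz,gux,gxz,jqr,jqs,jqx,jqz,jrz,jsz,juz,qrv,qvz,ruv,suv,svx] rk=26  ker:jqu,jrs,jru,jrx,jsu,jsx,jux,jxz,qru,qrx,qrz,qsu,qsz,quz,qxz,rsu,ruz,rvz,sux,suz,sxz,uvx,uvz,uxz
∂3: piv[gjrs,gjru,gjrx,gjsu,grsu,gsux,gsxz,jqrx,jqsu,jqsz,jqxz,jruz,jsuz,qsuz,ruvz,suvx,suxz] rk=17  ker:jrsu
rk∂_2=26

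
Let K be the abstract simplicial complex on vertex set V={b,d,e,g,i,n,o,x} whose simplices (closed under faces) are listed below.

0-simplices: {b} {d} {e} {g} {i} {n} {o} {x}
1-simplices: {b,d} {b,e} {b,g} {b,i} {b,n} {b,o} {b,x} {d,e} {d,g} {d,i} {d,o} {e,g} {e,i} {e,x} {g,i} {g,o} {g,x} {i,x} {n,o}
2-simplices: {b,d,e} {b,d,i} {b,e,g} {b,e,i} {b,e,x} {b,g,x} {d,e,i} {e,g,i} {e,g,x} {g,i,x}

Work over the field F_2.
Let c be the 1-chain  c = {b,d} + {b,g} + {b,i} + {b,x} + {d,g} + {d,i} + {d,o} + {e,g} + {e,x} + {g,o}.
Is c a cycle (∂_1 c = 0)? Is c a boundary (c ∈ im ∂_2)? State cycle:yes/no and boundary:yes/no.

n_0=8 n_1=19 n_2=10  [Z2]
∂1: piv[bd,be,bg,bi,bn,bo,bx] rk=7  ker:de,dg,di,do,eg,ei,ex,gi,go,gx,ix,no
∂2: piv[bde,bdi,beg,bei,bex,bgx,egi,gix] rk=8  ker:dei,egx
∂1c = 0
c vs im∂2: residual ≠ 0 ⇒ not boundary

cycle:yes boundary:no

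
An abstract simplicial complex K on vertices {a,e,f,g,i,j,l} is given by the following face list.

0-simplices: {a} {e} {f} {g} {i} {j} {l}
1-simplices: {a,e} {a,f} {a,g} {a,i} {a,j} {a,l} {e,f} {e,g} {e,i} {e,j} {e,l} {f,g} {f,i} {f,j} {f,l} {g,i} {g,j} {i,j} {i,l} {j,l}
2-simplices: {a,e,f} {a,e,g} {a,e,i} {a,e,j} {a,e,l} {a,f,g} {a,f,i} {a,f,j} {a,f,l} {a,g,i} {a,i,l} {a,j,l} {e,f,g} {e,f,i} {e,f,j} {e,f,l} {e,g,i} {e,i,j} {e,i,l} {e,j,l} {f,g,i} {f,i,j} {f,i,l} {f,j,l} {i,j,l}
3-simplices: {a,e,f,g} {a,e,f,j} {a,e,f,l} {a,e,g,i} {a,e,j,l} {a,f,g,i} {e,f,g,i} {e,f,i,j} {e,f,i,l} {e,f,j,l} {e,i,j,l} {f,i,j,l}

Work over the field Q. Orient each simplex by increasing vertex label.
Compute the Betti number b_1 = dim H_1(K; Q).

b_1=1

n_0=7 n_1=20 n_2=25 n_3=12  [Q]
∂1: piv[ae,af,ag,ai,aj,al] rk=6  ker:ef,eg,ei,ej,el,fg,fi,fj,fl,gi,gj,ij,il,jl
∂2: piv[aef,aeg,aei,aej,ael,afg,afi,afj,afl,agi,ail,ajl,eij] rk=13  ker:efg,efi,efj,efl,egi,eil,ejl,fgi,fij,fil,fjl,ijl
∂3: piv[aefg,aefj,aefl,aegi,aejl,afgi,efgi,efij,efil,efjl,eijl] rk=11  ker:fijl
b_1=(20−6)−13=1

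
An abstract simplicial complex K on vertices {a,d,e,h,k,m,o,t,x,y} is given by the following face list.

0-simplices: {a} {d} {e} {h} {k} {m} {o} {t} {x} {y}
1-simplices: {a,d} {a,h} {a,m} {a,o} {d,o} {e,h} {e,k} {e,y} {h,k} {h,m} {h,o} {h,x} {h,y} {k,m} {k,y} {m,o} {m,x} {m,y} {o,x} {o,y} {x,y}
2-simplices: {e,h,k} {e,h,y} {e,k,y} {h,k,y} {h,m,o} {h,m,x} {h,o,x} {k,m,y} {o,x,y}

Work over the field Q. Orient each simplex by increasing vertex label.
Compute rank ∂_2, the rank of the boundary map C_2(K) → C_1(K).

n_0=10 n_1=21 n_2=9  [Q]
∂1: piv[ad,ah,am,ao,eh,ek,ey,hx] rk=8  ker:do,hk,hm,ho,hy,km,ky,mo,mx,my,ox,oy,xy
∂2: piv[ehk,ehy,eky,hmo,hmx,hox,kmy,oxy] rk=8  ker:hky
rk∂_2=8

rank∂_2=8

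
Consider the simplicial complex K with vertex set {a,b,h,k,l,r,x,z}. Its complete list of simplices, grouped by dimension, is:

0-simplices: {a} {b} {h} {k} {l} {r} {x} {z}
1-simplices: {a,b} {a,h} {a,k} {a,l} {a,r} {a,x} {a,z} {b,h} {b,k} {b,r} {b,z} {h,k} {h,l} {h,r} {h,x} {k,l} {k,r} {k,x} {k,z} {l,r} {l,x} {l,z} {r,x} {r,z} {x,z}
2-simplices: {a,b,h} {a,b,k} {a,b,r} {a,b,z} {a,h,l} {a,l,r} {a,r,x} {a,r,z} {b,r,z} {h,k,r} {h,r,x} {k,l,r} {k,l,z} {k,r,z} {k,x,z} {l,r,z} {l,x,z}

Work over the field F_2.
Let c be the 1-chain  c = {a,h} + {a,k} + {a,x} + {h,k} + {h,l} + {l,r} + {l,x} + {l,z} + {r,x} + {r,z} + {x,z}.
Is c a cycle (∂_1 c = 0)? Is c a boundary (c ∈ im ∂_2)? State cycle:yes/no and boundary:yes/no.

n_0=8 n_1=25 n_2=17  [Z2]
∂1: piv[ab,ah,ak,al,ar,ax,az] rk=7  ker:bh,bk,br,bz,hk,hl,hr,hx,kl,kr,kx,kz,lr,lx,lz,rx,rz,xz
∂2: piv[abh,abk,abr,abz,ahl,alr,arx,arz,hkr,hrx,klr,klz,krz,kxz,lxz] rk=15  ker:brz,lrz
∂1c = {a} + {h} + {r} + {z}

cycle:no boundary:no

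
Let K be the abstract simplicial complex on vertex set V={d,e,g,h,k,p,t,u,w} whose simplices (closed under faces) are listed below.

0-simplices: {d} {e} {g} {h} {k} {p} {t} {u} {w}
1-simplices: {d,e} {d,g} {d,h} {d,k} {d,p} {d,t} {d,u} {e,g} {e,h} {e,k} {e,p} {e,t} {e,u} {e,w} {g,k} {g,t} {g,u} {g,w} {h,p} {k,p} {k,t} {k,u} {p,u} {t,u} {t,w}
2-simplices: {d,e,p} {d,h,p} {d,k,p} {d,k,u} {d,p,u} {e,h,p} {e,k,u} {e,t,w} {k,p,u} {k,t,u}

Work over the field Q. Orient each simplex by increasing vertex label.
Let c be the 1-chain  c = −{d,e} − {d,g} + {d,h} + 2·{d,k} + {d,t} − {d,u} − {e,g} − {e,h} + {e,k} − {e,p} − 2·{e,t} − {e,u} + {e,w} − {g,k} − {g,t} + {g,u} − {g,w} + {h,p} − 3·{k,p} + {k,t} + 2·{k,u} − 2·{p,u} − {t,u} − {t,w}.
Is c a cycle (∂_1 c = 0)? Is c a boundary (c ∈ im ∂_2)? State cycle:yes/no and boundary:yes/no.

n_0=9 n_1=25 n_2=10  [Q]
∂1: piv[de,dg,dh,dk,dp,dt,du,ew] rk=8  ker:eg,eh,ek,ep,et,eu,gk,gt,gu,gw,hp,kp,kt,ku,pu,tu,tw
∂2: piv[dep,dhp,dkp,dku,dpu,ehp,eku,etw,ktu] rk=9  ker:kpu
∂1c = −{d} + 3·{e} − {h} + 2·{k} − {p} + {t} − 2·{u} − {w}

cycle:no boundary:no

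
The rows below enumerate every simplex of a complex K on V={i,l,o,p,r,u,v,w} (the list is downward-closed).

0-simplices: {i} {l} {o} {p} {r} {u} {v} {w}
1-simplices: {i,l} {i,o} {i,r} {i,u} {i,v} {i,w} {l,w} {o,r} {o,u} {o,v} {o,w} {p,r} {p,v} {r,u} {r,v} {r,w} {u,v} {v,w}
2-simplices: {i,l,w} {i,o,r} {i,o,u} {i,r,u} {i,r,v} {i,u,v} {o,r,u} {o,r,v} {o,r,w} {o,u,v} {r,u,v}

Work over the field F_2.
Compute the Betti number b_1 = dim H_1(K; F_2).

b_1=3

n_0=8 n_1=18 n_2=11  [Z2]
∂1: piv[il,io,ir,iu,iv,iw,pr] rk=7  ker:lw,or,ou,ov,ow,pv,ru,rv,rw,uv,vw
∂2: piv[ilw,ior,iou,iru,irv,iuv,orv,orw] rk=8  ker:oru,ouv,ruv
b_1=(18−7)−8=3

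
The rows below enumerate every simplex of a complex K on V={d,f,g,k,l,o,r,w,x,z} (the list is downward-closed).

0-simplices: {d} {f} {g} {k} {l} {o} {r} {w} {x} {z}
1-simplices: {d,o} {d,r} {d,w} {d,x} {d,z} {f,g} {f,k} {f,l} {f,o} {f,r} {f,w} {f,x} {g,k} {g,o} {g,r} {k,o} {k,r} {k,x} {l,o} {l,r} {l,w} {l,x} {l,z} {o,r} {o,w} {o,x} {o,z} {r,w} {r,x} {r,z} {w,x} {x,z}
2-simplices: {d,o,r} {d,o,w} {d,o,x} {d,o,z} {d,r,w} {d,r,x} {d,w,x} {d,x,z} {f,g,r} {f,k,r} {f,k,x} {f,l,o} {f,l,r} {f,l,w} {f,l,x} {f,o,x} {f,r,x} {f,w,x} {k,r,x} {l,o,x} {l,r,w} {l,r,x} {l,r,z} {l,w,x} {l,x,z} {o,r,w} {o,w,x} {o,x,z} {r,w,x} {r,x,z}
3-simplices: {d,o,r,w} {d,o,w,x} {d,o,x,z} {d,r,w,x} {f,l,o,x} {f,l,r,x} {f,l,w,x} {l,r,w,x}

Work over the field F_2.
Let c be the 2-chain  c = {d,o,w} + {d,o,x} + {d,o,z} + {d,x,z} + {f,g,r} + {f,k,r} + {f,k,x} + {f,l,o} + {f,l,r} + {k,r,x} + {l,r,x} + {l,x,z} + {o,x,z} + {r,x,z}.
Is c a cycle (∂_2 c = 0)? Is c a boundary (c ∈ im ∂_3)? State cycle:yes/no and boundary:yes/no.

n_0=10 n_1=32 n_2=30 n_3=8  [Z2]
∂1: piv[do,dr,dw,dx,dz,fg,fk,fl,fo] rk=9  ker:fr,fw,fx,gk,go,gr,ko,kr,kx,lo,lr,lw,lx,lz,or,ow,ox,oz,rw,rx,rz,wx,xz
∂2: piv[dor,dow,dox,doz,drw,drx,dwx,dxz,fgr,fkr,fkx,flo,flr,flw,flx,fox,frx,fwx,lrz,lxz] rk=20  ker:krx,lox,lrw,lrx,lwx,orw,owx,oxz,rwx,rxz
∂3: piv[dorw,dowx,doxz,drwx,flox,flrx,flwx,lrwx] rk=8
∂2c = {d,o} + {d,w} + {f,g} + {f,o} + {f,r} + {f,x} + {g,r} + {l,o} + {l,z} + {o,w} + {r,x} + {r,z}

cycle:no boundary:no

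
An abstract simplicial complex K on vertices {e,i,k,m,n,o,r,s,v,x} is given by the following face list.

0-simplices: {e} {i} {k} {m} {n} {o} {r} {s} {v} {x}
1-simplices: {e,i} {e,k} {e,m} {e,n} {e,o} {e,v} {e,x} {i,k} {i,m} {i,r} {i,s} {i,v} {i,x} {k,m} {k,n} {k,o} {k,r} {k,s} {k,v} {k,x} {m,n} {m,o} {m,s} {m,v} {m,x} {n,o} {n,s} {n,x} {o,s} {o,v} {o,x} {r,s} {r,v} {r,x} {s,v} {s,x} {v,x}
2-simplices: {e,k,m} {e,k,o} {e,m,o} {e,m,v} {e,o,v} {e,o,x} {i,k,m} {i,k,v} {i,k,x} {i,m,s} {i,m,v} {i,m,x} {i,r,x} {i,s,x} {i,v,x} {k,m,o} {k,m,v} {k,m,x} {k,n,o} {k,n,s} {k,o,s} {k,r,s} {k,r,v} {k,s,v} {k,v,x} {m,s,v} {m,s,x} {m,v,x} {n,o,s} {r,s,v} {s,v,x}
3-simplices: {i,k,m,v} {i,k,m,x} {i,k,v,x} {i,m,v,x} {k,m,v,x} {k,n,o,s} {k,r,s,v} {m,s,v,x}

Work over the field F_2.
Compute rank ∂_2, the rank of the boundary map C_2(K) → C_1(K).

rank∂_2=22

n_0=10 n_1=37 n_2=31 n_3=8  [Z2]
∂1: piv[ei,ek,em,en,eo,ev,ex,ir,is] rk=9  ker:ik,im,iv,ix,km,kn,ko,kr,ks,kv,kx,mn,mo,ms,mv,mx,no,ns,nx,os,ov,ox,rs,rv,rx,sv,sx,vx
∂2: piv[ekm,eko,emo,emv,eov,eox,ikm,ikv,ikx,ims,imv,imx,irx,isx,ivx,kno,kns,kos,krs,krv,ksv,msv] rk=22  ker:kmo,kmv,kmx,kvx,msx,mvx,nos,rsv,svx
∂3: piv[ikmv,ikmx,ikvx,imvx,knos,krsv,msvx] rk=7  ker:kmvx
rk∂_2=22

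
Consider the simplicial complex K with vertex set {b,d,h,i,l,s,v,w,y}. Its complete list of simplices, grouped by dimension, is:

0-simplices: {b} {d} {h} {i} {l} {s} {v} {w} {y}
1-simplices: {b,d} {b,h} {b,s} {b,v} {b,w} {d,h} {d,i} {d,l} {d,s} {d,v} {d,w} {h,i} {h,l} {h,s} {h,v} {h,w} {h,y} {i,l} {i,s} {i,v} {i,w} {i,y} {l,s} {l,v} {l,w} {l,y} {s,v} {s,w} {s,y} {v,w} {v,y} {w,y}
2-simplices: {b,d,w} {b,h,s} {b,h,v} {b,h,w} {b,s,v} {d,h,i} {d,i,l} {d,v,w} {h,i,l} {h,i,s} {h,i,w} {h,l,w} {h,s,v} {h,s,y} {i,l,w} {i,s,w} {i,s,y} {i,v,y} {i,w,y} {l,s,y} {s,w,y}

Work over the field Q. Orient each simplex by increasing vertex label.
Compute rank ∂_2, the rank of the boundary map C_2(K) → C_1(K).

rank∂_2=18

n_0=9 n_1=32 n_2=21  [Q]
∂1: piv[bd,bh,bs,bv,bw,di,dl,hy] rk=8  ker:dh,ds,dv,dw,hi,hl,hs,hv,hw,il,is,iv,iw,iy,ls,lv,lw,ly,sv,sw,sy,vw,vy,wy
∂2: piv[bdw,bhs,bhv,bhw,bsv,dhi,dil,dvw,hil,his,hiw,hlw,hsy,isw,isy,ivy,iwy,lsy] rk=18  ker:hsv,ilw,swy
rk∂_2=18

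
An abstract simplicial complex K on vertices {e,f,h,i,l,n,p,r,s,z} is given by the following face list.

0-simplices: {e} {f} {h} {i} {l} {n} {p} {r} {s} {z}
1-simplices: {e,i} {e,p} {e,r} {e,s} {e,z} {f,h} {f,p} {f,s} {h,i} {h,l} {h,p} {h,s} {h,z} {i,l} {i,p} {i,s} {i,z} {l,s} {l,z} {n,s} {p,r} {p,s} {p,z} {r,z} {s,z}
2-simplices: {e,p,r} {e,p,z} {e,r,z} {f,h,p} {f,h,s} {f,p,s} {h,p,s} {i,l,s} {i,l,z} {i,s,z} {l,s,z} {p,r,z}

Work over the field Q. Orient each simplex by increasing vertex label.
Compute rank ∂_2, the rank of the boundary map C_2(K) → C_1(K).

rank∂_2=9

n_0=10 n_1=25 n_2=12  [Q]
∂1: piv[ei,ep,er,es,ez,fh,fp,hl,ns] rk=9  ker:fs,hi,hp,hs,hz,il,ip,is,iz,ls,lz,pr,ps,pz,rz,sz
∂2: piv[epr,epz,erz,fhp,fhs,fps,ils,ilz,isz] rk=9  ker:hps,lsz,prz
rk∂_2=9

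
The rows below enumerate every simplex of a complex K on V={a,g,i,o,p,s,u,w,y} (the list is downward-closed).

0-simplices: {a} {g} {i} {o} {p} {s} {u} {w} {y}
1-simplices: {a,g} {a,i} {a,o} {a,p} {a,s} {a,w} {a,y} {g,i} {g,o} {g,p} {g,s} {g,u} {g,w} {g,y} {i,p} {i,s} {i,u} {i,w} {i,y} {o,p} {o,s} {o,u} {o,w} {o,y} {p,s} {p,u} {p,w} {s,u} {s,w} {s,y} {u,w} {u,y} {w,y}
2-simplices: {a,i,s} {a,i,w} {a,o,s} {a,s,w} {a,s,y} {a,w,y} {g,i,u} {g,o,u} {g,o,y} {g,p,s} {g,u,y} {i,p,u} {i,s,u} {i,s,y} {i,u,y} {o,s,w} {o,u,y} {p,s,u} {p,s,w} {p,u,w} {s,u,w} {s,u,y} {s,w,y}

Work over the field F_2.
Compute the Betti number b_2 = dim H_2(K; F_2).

b_2=4

n_0=9 n_1=33 n_2=23  [Z2]
∂1: piv[ag,ai,ao,ap,as,aw,ay,gu] rk=8  ker:gi,go,gp,gs,gw,gy,ip,is,iu,iw,iy,op,os,ou,ow,oy,ps,pu,pw,su,sw,sy,uw,uy,wy
∂2: piv[ais,aiw,aos,asw,asy,awy,giu,gou,goy,gps,guy,ipu,isu,isy,iuy,osw,psu,psw,puw] rk=19  ker:ouy,suw,suy,swy
b_2=(23−19)−0=4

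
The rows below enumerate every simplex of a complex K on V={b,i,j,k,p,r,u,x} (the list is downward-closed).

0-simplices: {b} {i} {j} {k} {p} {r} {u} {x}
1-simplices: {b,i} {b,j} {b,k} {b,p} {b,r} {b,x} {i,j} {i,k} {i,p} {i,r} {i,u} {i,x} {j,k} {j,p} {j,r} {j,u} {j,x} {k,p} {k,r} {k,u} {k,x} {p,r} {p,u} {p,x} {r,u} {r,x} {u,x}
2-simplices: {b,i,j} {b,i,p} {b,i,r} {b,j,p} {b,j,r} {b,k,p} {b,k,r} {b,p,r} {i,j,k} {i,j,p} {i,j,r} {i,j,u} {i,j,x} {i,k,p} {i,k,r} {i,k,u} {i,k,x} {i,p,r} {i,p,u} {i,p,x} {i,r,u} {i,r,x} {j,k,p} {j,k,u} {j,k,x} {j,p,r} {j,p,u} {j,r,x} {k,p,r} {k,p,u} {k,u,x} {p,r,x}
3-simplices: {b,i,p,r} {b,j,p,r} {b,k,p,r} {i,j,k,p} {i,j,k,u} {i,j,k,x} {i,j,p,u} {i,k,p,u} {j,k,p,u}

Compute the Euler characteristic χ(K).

χ(K)=4

n_0=8 n_1=27 n_2=32 n_3=9
χ=+8−27+32−9=4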